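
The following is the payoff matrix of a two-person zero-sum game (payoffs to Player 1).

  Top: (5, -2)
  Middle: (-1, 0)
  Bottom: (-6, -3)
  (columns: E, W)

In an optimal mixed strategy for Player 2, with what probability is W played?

3/4

Row minima: Top → -2, Middle → -1, Bottom → -6; maximin = -1.
Column maxima: E → 5, W → 0; minimax = 0.
-1 ≠ 0, so there is no saddle point; optimal play is mixed.
Bottom is strictly dominated by Top, so Player 1 never plays it.
On the remaining 2×2 (Top, Middle vs E, W):
Let Player 1 play Top with probability p. Expected payoff against E: 5p + (-1)(1−p) = 6p − 1; against W: (-2)p + 0(1−p) = −2p.
Setting these equal: 6p − 1 = −2p ⇒ 8p = 1 ⇒ p = 1/8, and the value is (6)·(1/8) − 1 = -1/4.
For Player 2: with q = P(E), equating Top's and Middle's payoffs gives 7q − 2 = −q ⇒ q = 1/4.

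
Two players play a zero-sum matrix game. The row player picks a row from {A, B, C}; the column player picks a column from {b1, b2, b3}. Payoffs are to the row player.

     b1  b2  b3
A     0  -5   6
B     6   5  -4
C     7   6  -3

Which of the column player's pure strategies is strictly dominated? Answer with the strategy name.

b1

b2 holds the row player's payoff strictly below b1 in every row: -5 < 0, 5 < 6, 6 < 7.
So b1 is strictly dominated for the column player.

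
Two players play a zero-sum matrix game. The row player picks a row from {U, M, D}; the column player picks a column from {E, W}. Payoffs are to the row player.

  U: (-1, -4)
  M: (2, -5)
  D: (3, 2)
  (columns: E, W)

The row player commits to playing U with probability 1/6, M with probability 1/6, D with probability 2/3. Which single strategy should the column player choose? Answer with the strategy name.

W

If the column player plays E, the row player's expected payoff is (1/6)·(-1) + (1/6)·2 + (2/3)·3 = 13/6.
If the column player plays W, the row player's expected payoff is (1/6)·(-4) + (1/6)·(-5) + (2/3)·2 = -1/6.
The column player minimizes the row player's payoff; the smallest is -1/6, so the best response is W.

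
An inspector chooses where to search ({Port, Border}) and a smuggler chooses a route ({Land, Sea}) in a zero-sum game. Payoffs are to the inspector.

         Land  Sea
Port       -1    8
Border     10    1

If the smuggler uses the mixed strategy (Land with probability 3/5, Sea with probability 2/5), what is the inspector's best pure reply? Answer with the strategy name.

Expected payoff of Port: (3/5)·(-1) + (2/5)·8 = 13/5.
Expected payoff of Border: (3/5)·10 + (2/5)·1 = 32/5.
The largest is 32/5, so the inspector's best response is Border.

Border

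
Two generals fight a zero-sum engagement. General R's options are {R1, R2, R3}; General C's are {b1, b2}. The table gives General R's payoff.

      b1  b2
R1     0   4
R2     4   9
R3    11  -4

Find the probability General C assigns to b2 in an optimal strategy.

7/20

Row minima: R1 → 0, R2 → 4, R3 → -4; maximin = 4.
Column maxima: b1 → 11, b2 → 9; minimax = 9.
4 ≠ 9, so there is no saddle point; optimal play is mixed.
R1 is strictly dominated by R2, so General R never plays it.
On the remaining 2×2 (R2, R3 vs b1, b2):
Let General R play R2 with probability p. Expected payoff against b1: 4p + 11(1−p) = −7p + 11; against b2: 9p + (-4)(1−p) = 13p − 4.
Setting these equal: −7p + 11 = 13p − 4 ⇒ −20p = -15 ⇒ p = 3/4, and the value is (-7)·(3/4) + 11 = 23/4.
For General C: with q = P(b1), equating R2's and R3's payoffs gives −5q + 9 = 15q − 4 ⇒ q = 13/20.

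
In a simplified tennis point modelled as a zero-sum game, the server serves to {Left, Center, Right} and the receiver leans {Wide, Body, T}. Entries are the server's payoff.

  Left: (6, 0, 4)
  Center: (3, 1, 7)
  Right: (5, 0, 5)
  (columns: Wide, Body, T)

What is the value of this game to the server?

1

Row minima: Left → 0, Center → 1, Right → 0; maximin = 1.
Column maxima: Wide → 6, Body → 1, T → 7; minimax = 1.
Since maximin = minimax = 1, there is a saddle point and the value is 1.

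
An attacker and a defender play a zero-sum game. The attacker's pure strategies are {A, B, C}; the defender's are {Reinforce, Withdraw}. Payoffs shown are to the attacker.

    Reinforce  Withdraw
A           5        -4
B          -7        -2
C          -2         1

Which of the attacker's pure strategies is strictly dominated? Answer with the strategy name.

C gives a strictly higher payoff than B against every column: -2 > -7, 1 > -2.
So B is strictly dominated and the attacker never plays it.

B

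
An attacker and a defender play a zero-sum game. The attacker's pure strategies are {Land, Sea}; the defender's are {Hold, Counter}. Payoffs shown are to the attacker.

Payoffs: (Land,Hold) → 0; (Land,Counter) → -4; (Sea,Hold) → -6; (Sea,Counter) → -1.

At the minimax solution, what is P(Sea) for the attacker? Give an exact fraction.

4/9

Row minima: Land → -4, Sea → -6; maximin = -4.
Column maxima: Hold → 0, Counter → -1; minimax = -1.
-4 ≠ -1, so there is no saddle point; optimal play is mixed.
Let the attacker play Land with probability p. Expected payoff against Hold: 0p + (-6)(1−p) = 6p − 6; against Counter: (-4)p + (-1)(1−p) = −3p − 1.
Setting these equal: 6p − 6 = −3p − 1 ⇒ 9p = 5 ⇒ p = 5/9, and the value is (6)·(5/9) − 6 = -8/3.
For the defender: with q = P(Hold), equating Land's and Sea's payoffs gives 4q − 4 = −5q − 1 ⇒ q = 1/3.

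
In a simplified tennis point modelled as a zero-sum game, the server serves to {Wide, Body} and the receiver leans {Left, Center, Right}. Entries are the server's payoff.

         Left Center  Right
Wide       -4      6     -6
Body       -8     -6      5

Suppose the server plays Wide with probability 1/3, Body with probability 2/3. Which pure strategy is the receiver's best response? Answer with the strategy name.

If the receiver plays Left, the server's expected payoff is (1/3)·(-4) + (2/3)·(-8) = -20/3.
If the receiver plays Center, the server's expected payoff is (1/3)·6 + (2/3)·(-6) = -2.
If the receiver plays Right, the server's expected payoff is (1/3)·(-6) + (2/3)·5 = 4/3.
The receiver minimizes the server's payoff; the smallest is -20/3, so the best response is Left.

Left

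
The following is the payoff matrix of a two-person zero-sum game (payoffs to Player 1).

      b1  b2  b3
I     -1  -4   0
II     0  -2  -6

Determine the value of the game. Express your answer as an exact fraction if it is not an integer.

Row minima: I → -4, II → -6; maximin = -4.
Column maxima: b1 → 0, b2 → -2, b3 → 0; minimax = -2.
-4 ≠ -2, so there is no saddle point; optimal play is mixed.
b1 is strictly dominated by b2 (it gives Player 1 strictly more in every row), so Player 2 never plays it.
On the remaining 2×2 (I, II vs b2, b3):
Let Player 1 play I with probability p. Expected payoff against b2: (-4)p + (-2)(1−p) = −2p − 2; against b3: 0p + (-6)(1−p) = 6p − 6.
Setting these equal: −2p − 2 = 6p − 6 ⇒ −8p = -4 ⇒ p = 1/2, and the value is (-2)·(1/2) − 2 = -3.
For Player 2: with q = P(b2), equating I's and II's payoffs gives −4q = 4q − 6 ⇒ q = 3/4.

-3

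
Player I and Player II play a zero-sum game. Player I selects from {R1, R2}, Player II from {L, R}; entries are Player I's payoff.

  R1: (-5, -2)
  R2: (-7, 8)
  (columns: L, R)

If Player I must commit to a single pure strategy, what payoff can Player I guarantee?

-5

Row minima: R1 → -5, R2 → -7.
The best of these is -5.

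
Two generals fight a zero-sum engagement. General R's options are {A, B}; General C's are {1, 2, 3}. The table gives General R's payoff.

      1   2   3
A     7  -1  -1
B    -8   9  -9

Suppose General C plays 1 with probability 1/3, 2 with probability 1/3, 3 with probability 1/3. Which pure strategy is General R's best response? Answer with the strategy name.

Expected payoff of A: (1/3)·7 + (1/3)·(-1) + (1/3)·(-1) = 5/3.
Expected payoff of B: (1/3)·(-8) + (1/3)·9 + (1/3)·(-9) = -8/3.
The largest is 5/3, so General R's best response is A.

A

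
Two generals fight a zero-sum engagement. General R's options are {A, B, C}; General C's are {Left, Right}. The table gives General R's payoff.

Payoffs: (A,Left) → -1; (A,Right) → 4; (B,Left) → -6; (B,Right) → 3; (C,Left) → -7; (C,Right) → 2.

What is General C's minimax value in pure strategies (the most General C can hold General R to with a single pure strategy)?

-1

Column maxima: Left → -1, Right → 4.
The smallest of these is -1.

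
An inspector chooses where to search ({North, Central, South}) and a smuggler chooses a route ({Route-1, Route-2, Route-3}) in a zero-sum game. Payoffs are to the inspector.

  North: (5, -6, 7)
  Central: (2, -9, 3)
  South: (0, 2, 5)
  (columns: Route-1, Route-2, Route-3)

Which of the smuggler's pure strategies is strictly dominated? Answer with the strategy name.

Route-3

Route-1 holds the inspector's payoff strictly below Route-3 in every row: 5 < 7, 2 < 3, 0 < 5.
So Route-3 is strictly dominated for the smuggler.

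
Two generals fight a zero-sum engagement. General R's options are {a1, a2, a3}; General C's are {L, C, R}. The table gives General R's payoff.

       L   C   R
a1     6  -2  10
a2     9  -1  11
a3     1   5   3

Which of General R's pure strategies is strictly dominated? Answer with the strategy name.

a2 gives a strictly higher payoff than a1 against every column: 9 > 6, -1 > -2, 11 > 10.
So a1 is strictly dominated and General R never plays it.

a1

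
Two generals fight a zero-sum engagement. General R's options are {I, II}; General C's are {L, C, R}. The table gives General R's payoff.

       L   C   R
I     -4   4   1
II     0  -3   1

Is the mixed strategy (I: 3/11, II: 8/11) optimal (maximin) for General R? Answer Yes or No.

Yes

Against L this mix gives (3/11)·(-4) + (8/11)·0 = -12/11.
Against C this mix gives (3/11)·4 + (8/11)·(-3) = -12/11.
Against R this mix gives (3/11)·1 + (8/11)·1 = 1.
All of General C's active replies (L, C) yield -12/11, and no column does worse for General R. The mix makes General C indifferent and guarantees -12/11, so it is optimal.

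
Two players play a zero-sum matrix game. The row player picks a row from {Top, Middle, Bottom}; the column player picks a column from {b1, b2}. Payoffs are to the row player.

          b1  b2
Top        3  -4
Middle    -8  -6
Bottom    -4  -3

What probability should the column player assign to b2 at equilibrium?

Row minima: Top → -4, Middle → -8, Bottom → -4; maximin = -4.
Column maxima: b1 → 3, b2 → -3; minimax = -3.
-4 ≠ -3, so there is no saddle point; optimal play is mixed.
Middle is strictly dominated by Top, so the row player never plays it.
On the remaining 2×2 (Top, Bottom vs b1, b2):
Let the row player play Top with probability p. Expected payoff against b1: 3p + (-4)(1−p) = 7p − 4; against b2: (-4)p + (-3)(1−p) = −p − 3.
Setting these equal: 7p − 4 = −p − 3 ⇒ 8p = 1 ⇒ p = 1/8, and the value is (7)·(1/8) − 4 = -25/8.
For the column player: with q = P(b1), equating Top's and Bottom's payoffs gives 7q − 4 = −q − 3 ⇒ q = 1/8.

7/8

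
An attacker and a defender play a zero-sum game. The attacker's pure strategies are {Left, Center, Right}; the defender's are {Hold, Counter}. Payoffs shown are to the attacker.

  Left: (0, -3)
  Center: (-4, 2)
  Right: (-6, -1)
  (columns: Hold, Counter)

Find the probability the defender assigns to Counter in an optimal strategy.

4/9

Row minima: Left → -3, Center → -4, Right → -6; maximin = -3.
Column maxima: Hold → 0, Counter → 2; minimax = 0.
-3 ≠ 0, so there is no saddle point; optimal play is mixed.
Right is strictly dominated by Center, so the attacker never plays it.
On the remaining 2×2 (Left, Center vs Hold, Counter):
Let the attacker play Left with probability p. Expected payoff against Hold: 0p + (-4)(1−p) = 4p − 4; against Counter: (-3)p + 2(1−p) = −5p + 2.
Setting these equal: 4p − 4 = −5p + 2 ⇒ 9p = 6 ⇒ p = 2/3, and the value is (4)·(2/3) − 4 = -4/3.
For the defender: with q = P(Hold), equating Left's and Center's payoffs gives 3q − 3 = −6q + 2 ⇒ q = 5/9.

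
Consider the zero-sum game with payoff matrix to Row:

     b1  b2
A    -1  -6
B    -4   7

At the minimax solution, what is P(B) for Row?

5/16

Row minima: A → -6, B → -4; maximin = -4.
Column maxima: b1 → -1, b2 → 7; minimax = -1.
-4 ≠ -1, so there is no saddle point; optimal play is mixed.
Let Row play A with probability p. Expected payoff against b1: (-1)p + (-4)(1−p) = 3p − 4; against b2: (-6)p + 7(1−p) = −13p + 7.
Setting these equal: 3p − 4 = −13p + 7 ⇒ 16p = 11 ⇒ p = 11/16, and the value is (3)·(11/16) − 4 = -31/16.
For Column: with q = P(b1), equating A's and B's payoffs gives 5q − 6 = −11q + 7 ⇒ q = 13/16.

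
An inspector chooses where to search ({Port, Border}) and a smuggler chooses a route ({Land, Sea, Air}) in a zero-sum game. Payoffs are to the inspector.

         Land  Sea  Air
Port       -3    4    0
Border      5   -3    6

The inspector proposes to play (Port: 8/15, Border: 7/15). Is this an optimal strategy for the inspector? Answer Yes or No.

Against Land this mix gives (8/15)·(-3) + (7/15)·5 = 11/15.
Against Sea this mix gives (8/15)·4 + (7/15)·(-3) = 11/15.
Against Air this mix gives (8/15)·0 + (7/15)·6 = 14/5.
All of the smuggler's active replies (Land, Sea) yield 11/15, and no column does worse for the inspector. The mix makes the smuggler indifferent and guarantees 11/15, so it is optimal.

Yes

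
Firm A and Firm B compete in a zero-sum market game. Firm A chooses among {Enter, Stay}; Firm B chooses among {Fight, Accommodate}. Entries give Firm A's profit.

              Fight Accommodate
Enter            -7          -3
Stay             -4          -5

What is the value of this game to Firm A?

Row minima: Enter → -7, Stay → -5; maximin = -5.
Column maxima: Fight → -4, Accommodate → -3; minimax = -4.
-5 ≠ -4, so there is no saddle point; optimal play is mixed.
Let Firm A play Enter with probability p. Expected payoff against Fight: (-7)p + (-4)(1−p) = −3p − 4; against Accommodate: (-3)p + (-5)(1−p) = 2p − 5.
Setting these equal: −3p − 4 = 2p − 5 ⇒ −5p = -1 ⇒ p = 1/5, and the value is (-3)·(1/5) − 4 = -23/5.
For Firm B: with q = P(Fight), equating Enter's and Stay's payoffs gives −4q − 3 = q − 5 ⇒ q = 2/5.

-23/5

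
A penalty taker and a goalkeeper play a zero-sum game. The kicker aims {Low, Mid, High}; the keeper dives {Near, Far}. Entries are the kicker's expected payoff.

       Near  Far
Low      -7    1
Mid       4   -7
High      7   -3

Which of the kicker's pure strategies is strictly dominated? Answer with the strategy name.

High gives a strictly higher payoff than Mid against every column: 7 > 4, -3 > -7.
So Mid is strictly dominated and the kicker never plays it.

Mid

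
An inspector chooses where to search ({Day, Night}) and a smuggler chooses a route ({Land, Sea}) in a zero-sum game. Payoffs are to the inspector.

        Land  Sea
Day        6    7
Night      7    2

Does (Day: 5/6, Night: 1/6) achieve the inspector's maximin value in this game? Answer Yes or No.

Yes

Against Land this mix gives (5/6)·6 + (1/6)·7 = 37/6.
Against Sea this mix gives (5/6)·7 + (1/6)·2 = 37/6.
All of the smuggler's active replies (Land, Sea) yield 37/6, and no column does worse for the inspector. The mix makes the smuggler indifferent and guarantees 37/6, so it is optimal.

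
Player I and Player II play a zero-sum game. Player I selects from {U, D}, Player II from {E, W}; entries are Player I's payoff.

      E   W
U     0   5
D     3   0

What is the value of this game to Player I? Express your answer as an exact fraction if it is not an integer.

Row minima: U → 0, D → 0; maximin = 0.
Column maxima: E → 3, W → 5; minimax = 3.
0 ≠ 3, so there is no saddle point; optimal play is mixed.
Let Player I play U with probability p. Expected payoff against E: 0p + 3(1−p) = −3p + 3; against W: 5p + 0(1−p) = 5p.
Setting these equal: −3p + 3 = 5p ⇒ −8p = -3 ⇒ p = 3/8, and the value is (-3)·(3/8) + 3 = 15/8.
For Player II: with q = P(E), equating U's and D's payoffs gives −5q + 5 = 3q ⇒ q = 5/8.

15/8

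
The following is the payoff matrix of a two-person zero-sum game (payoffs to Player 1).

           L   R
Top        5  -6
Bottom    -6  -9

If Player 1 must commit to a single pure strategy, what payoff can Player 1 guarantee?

Row minima: Top → -6, Bottom → -9.
The best of these is -6.

-6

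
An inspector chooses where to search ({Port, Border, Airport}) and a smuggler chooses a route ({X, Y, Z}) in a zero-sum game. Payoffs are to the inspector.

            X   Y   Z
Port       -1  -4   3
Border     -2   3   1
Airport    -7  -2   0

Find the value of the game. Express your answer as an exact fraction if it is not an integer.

-11/8

Row minima: Port → -4, Border → -2, Airport → -7; maximin = -2.
Column maxima: X → -1, Y → 3, Z → 3; minimax = -1.
-2 ≠ -1, so there is no saddle point; optimal play is mixed.
Airport is strictly dominated by Border, so the inspector never plays it.
Z is strictly dominated by X (it gives the inspector strictly more in every row), so the smuggler never plays it.
On the remaining 2×2 (Port, Border vs X, Y):
Let the inspector play Port with probability p. Expected payoff against X: (-1)p + (-2)(1−p) = p − 2; against Y: (-4)p + 3(1−p) = −7p + 3.
Setting these equal: p − 2 = −7p + 3 ⇒ 8p = 5 ⇒ p = 5/8, and the value is (1)·(5/8) − 2 = -11/8.
For the smuggler: with q = P(X), equating Port's and Border's payoffs gives 3q − 4 = −5q + 3 ⇒ q = 7/8.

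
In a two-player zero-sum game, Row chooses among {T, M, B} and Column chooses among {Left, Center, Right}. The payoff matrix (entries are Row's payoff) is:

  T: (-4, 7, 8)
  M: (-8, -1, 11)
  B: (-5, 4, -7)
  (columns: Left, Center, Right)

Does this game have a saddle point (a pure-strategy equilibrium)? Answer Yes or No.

Yes

Row minima: T → -4, M → -8, B → -7; maximin = -4.
Column maxima: Left → -4, Center → 7, Right → 11; minimax = -4.
maximin = minimax = -4, so a saddle point exists.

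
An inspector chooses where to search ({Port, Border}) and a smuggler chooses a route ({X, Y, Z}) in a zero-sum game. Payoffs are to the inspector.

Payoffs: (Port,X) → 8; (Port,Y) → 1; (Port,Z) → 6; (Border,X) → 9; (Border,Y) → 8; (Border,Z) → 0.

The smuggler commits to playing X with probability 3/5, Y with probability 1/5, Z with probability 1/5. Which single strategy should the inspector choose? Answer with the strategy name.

Border

Expected payoff of Port: (3/5)·8 + (1/5)·1 + (1/5)·6 = 31/5.
Expected payoff of Border: (3/5)·9 + (1/5)·8 + (1/5)·0 = 7.
The largest is 7, so the inspector's best response is Border.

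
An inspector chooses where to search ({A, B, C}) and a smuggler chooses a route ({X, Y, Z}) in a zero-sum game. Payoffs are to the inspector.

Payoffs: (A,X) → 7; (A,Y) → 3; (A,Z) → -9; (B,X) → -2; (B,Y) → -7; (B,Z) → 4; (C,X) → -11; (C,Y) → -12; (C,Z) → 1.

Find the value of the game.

Row minima: A → -9, B → -7, C → -12; maximin = -7.
Column maxima: X → 7, Y → 3, Z → 4; minimax = 3.
-7 ≠ 3, so there is no saddle point; optimal play is mixed.
C is strictly dominated by B, so the inspector never plays it.
X is strictly dominated by Y (it gives the inspector strictly more in every row), so the smuggler never plays it.
On the remaining 2×2 (A, B vs Y, Z):
Let the inspector play A with probability p. Expected payoff against Y: 3p + (-7)(1−p) = 10p − 7; against Z: (-9)p + 4(1−p) = −13p + 4.
Setting these equal: 10p − 7 = −13p + 4 ⇒ 23p = 11 ⇒ p = 11/23, and the value is (10)·(11/23) − 7 = -51/23.
For the smuggler: with q = P(Y), equating A's and B's payoffs gives 12q − 9 = −11q + 4 ⇒ q = 13/23.

-51/23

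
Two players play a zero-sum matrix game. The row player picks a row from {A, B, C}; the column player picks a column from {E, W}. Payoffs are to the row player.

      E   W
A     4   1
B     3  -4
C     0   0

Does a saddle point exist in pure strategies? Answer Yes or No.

Row minima: A → 1, B → -4, C → 0; maximin = 1.
Column maxima: E → 4, W → 1; minimax = 1.
maximin = minimax = 1, so a saddle point exists.

Yes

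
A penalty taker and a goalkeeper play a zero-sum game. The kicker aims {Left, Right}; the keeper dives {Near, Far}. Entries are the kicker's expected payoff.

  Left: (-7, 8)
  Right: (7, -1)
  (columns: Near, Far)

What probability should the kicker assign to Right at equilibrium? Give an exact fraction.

15/23

Row minima: Left → -7, Right → -1; maximin = -1.
Column maxima: Near → 7, Far → 8; minimax = 7.
-1 ≠ 7, so there is no saddle point; optimal play is mixed.
Let the kicker play Left with probability p. Expected payoff against Near: (-7)p + 7(1−p) = −14p + 7; against Far: 8p + (-1)(1−p) = 9p − 1.
Setting these equal: −14p + 7 = 9p − 1 ⇒ −23p = -8 ⇒ p = 8/23, and the value is (-14)·(8/23) + 7 = 49/23.
For the keeper: with q = P(Near), equating Left's and Right's payoffs gives −15q + 8 = 8q − 1 ⇒ q = 9/23.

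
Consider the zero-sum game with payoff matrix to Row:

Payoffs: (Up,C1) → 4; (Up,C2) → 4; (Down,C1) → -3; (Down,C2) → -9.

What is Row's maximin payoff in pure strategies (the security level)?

Row minima: Up → 4, Down → -9.
The best of these is 4.

4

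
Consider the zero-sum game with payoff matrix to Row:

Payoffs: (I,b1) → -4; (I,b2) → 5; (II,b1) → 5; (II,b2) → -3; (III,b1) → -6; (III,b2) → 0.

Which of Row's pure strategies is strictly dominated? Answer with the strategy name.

I gives a strictly higher payoff than III against every column: -4 > -6, 5 > 0.
So III is strictly dominated and Row never plays it.

III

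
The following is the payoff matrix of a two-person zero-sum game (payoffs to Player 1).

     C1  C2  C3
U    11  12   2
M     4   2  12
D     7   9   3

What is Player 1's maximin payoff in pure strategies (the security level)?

3

Row minima: U → 2, M → 2, D → 3.
The best of these is 3.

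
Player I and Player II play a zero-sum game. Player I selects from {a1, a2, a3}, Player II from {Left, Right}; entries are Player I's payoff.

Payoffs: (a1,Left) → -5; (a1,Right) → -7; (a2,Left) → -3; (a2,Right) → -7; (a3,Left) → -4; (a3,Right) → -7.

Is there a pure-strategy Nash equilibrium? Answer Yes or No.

Yes

Row minima: a1 → -7, a2 → -7, a3 → -7; maximin = -7.
Column maxima: Left → -3, Right → -7; minimax = -7.
maximin = minimax = -7, so a saddle point exists.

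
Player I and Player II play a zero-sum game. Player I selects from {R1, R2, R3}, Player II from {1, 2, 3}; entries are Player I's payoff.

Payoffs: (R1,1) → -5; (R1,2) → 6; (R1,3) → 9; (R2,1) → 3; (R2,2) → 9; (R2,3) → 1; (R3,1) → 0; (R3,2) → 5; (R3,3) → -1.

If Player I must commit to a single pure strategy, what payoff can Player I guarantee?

Row minima: R1 → -5, R2 → 1, R3 → -1.
The best of these is 1.

1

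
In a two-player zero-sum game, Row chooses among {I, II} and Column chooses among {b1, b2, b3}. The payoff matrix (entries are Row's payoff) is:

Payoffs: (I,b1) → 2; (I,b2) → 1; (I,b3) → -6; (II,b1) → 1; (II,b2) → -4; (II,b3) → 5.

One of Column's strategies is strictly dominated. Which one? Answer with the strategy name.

b2 holds Row's payoff strictly below b1 in every row: 1 < 2, -4 < 1.
So b1 is strictly dominated for Column.

b1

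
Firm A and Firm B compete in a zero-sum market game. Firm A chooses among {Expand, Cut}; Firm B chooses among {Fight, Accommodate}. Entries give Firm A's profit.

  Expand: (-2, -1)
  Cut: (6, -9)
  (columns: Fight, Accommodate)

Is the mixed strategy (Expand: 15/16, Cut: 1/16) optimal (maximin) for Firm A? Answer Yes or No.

Against Fight this mix gives (15/16)·(-2) + (1/16)·6 = -3/2.
Against Accommodate this mix gives (15/16)·(-1) + (1/16)·(-9) = -3/2.
All of Firm B's active replies (Fight, Accommodate) yield -3/2, and no column does worse for Firm A. The mix makes Firm B indifferent and guarantees -3/2, so it is optimal.

Yes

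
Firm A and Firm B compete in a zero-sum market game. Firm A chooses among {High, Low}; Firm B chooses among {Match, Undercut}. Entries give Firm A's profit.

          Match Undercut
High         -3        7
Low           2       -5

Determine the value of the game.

Row minima: High → -3, Low → -5; maximin = -3.
Column maxima: Match → 2, Undercut → 7; minimax = 2.
-3 ≠ 2, so there is no saddle point; optimal play is mixed.
Let Firm A play High with probability p. Expected payoff against Match: (-3)p + 2(1−p) = −5p + 2; against Undercut: 7p + (-5)(1−p) = 12p − 5.
Setting these equal: −5p + 2 = 12p − 5 ⇒ −17p = -7 ⇒ p = 7/17, and the value is (-5)·(7/17) + 2 = -1/17.
For Firm B: with q = P(Match), equating High's and Low's payoffs gives −10q + 7 = 7q − 5 ⇒ q = 12/17.

-1/17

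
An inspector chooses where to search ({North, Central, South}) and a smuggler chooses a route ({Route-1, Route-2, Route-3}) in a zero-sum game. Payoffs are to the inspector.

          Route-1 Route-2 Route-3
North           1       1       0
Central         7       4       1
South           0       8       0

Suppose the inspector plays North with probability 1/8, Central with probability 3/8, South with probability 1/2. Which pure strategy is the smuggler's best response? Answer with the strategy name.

If the smuggler plays Route-1, the inspector's expected payoff is (1/8)·1 + (3/8)·7 + (1/2)·0 = 11/4.
If the smuggler plays Route-2, the inspector's expected payoff is (1/8)·1 + (3/8)·4 + (1/2)·8 = 45/8.
If the smuggler plays Route-3, the inspector's expected payoff is (1/8)·0 + (3/8)·1 + (1/2)·0 = 3/8.
The smuggler minimizes the inspector's payoff; the smallest is 3/8, so the best response is Route-3.

Route-3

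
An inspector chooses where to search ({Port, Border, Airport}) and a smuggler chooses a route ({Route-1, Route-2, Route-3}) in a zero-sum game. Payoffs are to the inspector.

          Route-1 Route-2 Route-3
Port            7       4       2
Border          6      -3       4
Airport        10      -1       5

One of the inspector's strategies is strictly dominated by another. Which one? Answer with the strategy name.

Border

Airport gives a strictly higher payoff than Border against every column: 10 > 6, -1 > -3, 5 > 4.
So Border is strictly dominated and the inspector never plays it.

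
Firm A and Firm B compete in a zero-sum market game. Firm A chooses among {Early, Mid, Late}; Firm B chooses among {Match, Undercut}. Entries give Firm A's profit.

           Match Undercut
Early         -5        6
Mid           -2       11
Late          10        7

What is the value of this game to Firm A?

31/4

Row minima: Early → -5, Mid → -2, Late → 7; maximin = 7.
Column maxima: Match → 10, Undercut → 11; minimax = 10.
7 ≠ 10, so there is no saddle point; optimal play is mixed.
Early is strictly dominated by Mid, so Firm A never plays it.
On the remaining 2×2 (Mid, Late vs Match, Undercut):
Let Firm A play Mid with probability p. Expected payoff against Match: (-2)p + 10(1−p) = −12p + 10; against Undercut: 11p + 7(1−p) = 4p + 7.
Setting these equal: −12p + 10 = 4p + 7 ⇒ −16p = -3 ⇒ p = 3/16, and the value is (-12)·(3/16) + 10 = 31/4.
For Firm B: with q = P(Match), equating Mid's and Late's payoffs gives −13q + 11 = 3q + 7 ⇒ q = 1/4.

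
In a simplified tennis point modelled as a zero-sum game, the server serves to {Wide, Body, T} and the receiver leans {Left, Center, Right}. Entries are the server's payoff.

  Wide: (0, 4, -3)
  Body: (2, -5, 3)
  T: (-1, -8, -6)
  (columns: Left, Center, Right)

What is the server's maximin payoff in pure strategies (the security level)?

-3

Row minima: Wide → -3, Body → -5, T → -8.
The best of these is -3.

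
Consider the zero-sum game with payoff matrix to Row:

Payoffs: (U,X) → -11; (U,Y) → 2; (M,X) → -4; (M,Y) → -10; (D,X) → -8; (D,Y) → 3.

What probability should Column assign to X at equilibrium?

13/17

Row minima: U → -11, M → -10, D → -8; maximin = -8.
Column maxima: X → -4, Y → 3; minimax = -4.
-8 ≠ -4, so there is no saddle point; optimal play is mixed.
U is strictly dominated by D, so Row never plays it.
On the remaining 2×2 (M, D vs X, Y):
Let Row play M with probability p. Expected payoff against X: (-4)p + (-8)(1−p) = 4p − 8; against Y: (-10)p + 3(1−p) = −13p + 3.
Setting these equal: 4p − 8 = −13p + 3 ⇒ 17p = 11 ⇒ p = 11/17, and the value is (4)·(11/17) − 8 = -92/17.
For Column: with q = P(X), equating M's and D's payoffs gives 6q − 10 = −11q + 3 ⇒ q = 13/17.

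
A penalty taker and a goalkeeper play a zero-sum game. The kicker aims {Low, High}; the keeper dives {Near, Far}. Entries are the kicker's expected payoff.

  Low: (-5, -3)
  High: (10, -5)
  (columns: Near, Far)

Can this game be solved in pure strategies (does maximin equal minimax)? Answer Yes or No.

Row minima: Low → -5, High → -5; maximin = -5.
Column maxima: Near → 10, Far → -3; minimax = -3.
-5 ≠ -3, so no pure-strategy equilibrium exists.

No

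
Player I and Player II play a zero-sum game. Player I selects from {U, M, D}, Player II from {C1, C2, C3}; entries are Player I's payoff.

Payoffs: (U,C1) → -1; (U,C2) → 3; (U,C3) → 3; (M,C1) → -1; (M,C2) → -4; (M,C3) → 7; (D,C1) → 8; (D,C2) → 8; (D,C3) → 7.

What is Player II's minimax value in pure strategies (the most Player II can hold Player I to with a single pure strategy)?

Column maxima: C1 → 8, C2 → 8, C3 → 7.
The smallest of these is 7.

7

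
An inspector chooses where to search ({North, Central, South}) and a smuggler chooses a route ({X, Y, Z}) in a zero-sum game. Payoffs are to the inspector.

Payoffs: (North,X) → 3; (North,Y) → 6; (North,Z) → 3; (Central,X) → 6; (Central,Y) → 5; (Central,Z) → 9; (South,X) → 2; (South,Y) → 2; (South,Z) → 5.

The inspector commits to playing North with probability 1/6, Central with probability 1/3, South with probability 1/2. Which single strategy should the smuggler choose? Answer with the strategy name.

X

If the smuggler plays X, the inspector's expected payoff is (1/6)·3 + (1/3)·6 + (1/2)·2 = 7/2.
If the smuggler plays Y, the inspector's expected payoff is (1/6)·6 + (1/3)·5 + (1/2)·2 = 11/3.
If the smuggler plays Z, the inspector's expected payoff is (1/6)·3 + (1/3)·9 + (1/2)·5 = 6.
The smuggler minimizes the inspector's payoff; the smallest is 7/2, so the best response is X.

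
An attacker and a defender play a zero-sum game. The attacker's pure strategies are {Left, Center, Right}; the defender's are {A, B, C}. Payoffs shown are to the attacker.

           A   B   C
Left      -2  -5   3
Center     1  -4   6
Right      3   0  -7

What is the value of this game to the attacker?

Row minima: Left → -5, Center → -4, Right → -7; maximin = -4.
Column maxima: A → 3, B → 0, C → 6; minimax = 0.
-4 ≠ 0, so there is no saddle point; optimal play is mixed.
Left is strictly dominated by Center, so the attacker never plays it.
A is strictly dominated by B (it gives the attacker strictly more in every row), so the defender never plays it.
On the remaining 2×2 (Center, Right vs B, C):
Let the attacker play Center with probability p. Expected payoff against B: (-4)p + 0(1−p) = −4p; against C: 6p + (-7)(1−p) = 13p − 7.
Setting these equal: −4p = 13p − 7 ⇒ −17p = -7 ⇒ p = 7/17, and the value is (-4)·(7/17) = -28/17.
For the defender: with q = P(B), equating Center's and Right's payoffs gives −10q + 6 = 7q − 7 ⇒ q = 13/17.

-28/17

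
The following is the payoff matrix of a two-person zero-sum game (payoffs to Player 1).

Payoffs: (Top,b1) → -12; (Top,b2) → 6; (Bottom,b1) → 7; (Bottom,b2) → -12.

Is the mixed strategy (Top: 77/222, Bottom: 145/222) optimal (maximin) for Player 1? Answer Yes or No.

Against b1 this mix gives (77/222)·(-12) + (145/222)·7 = 91/222.
Against b2 this mix gives (77/222)·6 + (145/222)·(-12) = -213/37.
Player 2 will play b2, holding Player 1 to -213/37. Shifting weight toward the row that does better against b2 would raise this floor (the equalizing mix achieves -102/37 against both b2 and b1), so the proposed strategy is not optimal.

No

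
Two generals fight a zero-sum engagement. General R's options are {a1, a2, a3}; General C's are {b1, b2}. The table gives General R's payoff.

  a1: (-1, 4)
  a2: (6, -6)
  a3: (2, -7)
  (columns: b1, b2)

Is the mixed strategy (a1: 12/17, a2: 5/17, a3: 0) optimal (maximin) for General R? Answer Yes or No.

Against b1 this mix gives (12/17)·(-1) + (5/17)·6 = 18/17.
Against b2 this mix gives (12/17)·4 + (5/17)·(-6) = 18/17.
All of General C's active replies (b1, b2) yield 18/17, and no column does worse for General R. The mix makes General C indifferent and guarantees 18/17, so it is optimal.

Yes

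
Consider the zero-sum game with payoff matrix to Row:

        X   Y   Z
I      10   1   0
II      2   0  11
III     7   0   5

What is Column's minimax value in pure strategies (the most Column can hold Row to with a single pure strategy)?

1

Column maxima: X → 10, Y → 1, Z → 11.
The smallest of these is 1.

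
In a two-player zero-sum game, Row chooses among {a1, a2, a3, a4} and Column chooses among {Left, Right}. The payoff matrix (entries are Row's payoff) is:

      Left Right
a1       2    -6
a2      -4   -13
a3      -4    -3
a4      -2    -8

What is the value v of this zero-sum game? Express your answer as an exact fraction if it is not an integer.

-10/3

Row minima: a1 → -6, a2 → -13, a3 → -4, a4 → -8; maximin = -4.
Column maxima: Left → 2, Right → -3; minimax = -3.
-4 ≠ -3, so there is no saddle point; optimal play is mixed.
a2 is strictly dominated by a1, so Row never plays it.
a4 is strictly dominated by a1, so Row never plays it.
On the remaining 2×2 (a1, a3 vs Left, Right):
Let Row play a1 with probability p. Expected payoff against Left: 2p + (-4)(1−p) = 6p − 4; against Right: (-6)p + (-3)(1−p) = −3p − 3.
Setting these equal: 6p − 4 = −3p − 3 ⇒ 9p = 1 ⇒ p = 1/9, and the value is (6)·(1/9) − 4 = -10/3.
For Column: with q = P(Left), equating a1's and a3's payoffs gives 8q − 6 = −q − 3 ⇒ q = 1/3.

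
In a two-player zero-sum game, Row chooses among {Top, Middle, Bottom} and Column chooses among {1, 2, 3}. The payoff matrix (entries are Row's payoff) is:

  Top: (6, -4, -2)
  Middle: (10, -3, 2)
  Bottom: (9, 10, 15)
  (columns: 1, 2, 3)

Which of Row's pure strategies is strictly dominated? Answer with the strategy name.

Middle gives a strictly higher payoff than Top against every column: 10 > 6, -3 > -4, 2 > -2.
So Top is strictly dominated and Row never plays it.

Top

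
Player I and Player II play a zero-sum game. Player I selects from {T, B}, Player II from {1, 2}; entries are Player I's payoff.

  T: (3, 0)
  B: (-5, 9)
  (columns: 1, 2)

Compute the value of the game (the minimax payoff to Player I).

Row minima: T → 0, B → -5; maximin = 0.
Column maxima: 1 → 3, 2 → 9; minimax = 3.
0 ≠ 3, so there is no saddle point; optimal play is mixed.
Let Player I play T with probability p. Expected payoff against 1: 3p + (-5)(1−p) = 8p − 5; against 2: 0p + 9(1−p) = −9p + 9.
Setting these equal: 8p − 5 = −9p + 9 ⇒ 17p = 14 ⇒ p = 14/17, and the value is (8)·(14/17) − 5 = 27/17.
For Player II: with q = P(1), equating T's and B's payoffs gives 3q = −14q + 9 ⇒ q = 9/17.

27/17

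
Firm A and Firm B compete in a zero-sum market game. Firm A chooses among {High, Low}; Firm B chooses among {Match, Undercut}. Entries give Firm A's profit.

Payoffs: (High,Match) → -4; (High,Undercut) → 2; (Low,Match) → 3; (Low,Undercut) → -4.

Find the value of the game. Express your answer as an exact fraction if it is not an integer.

-10/13

Row minima: High → -4, Low → -4; maximin = -4.
Column maxima: Match → 3, Undercut → 2; minimax = 2.
-4 ≠ 2, so there is no saddle point; optimal play is mixed.
Let Firm A play High with probability p. Expected payoff against Match: (-4)p + 3(1−p) = −7p + 3; against Undercut: 2p + (-4)(1−p) = 6p − 4.
Setting these equal: −7p + 3 = 6p − 4 ⇒ −13p = -7 ⇒ p = 7/13, and the value is (-7)·(7/13) + 3 = -10/13.
For Firm B: with q = P(Match), equating High's and Low's payoffs gives −6q + 2 = 7q − 4 ⇒ q = 6/13.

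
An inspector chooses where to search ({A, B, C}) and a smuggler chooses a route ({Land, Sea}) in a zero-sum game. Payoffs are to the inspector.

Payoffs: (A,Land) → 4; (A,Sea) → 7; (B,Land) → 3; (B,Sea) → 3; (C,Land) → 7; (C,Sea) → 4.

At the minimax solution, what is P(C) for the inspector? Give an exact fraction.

1/2

Row minima: A → 4, B → 3, C → 4; maximin = 4.
Column maxima: Land → 7, Sea → 7; minimax = 7.
4 ≠ 7, so there is no saddle point; optimal play is mixed.
B is strictly dominated by A, so the inspector never plays it.
On the remaining 2×2 (A, C vs Land, Sea):
Let the inspector play A with probability p. Expected payoff against Land: 4p + 7(1−p) = −3p + 7; against Sea: 7p + 4(1−p) = 3p + 4.
Setting these equal: −3p + 7 = 3p + 4 ⇒ −6p = -3 ⇒ p = 1/2, and the value is (-3)·(1/2) + 7 = 11/2.
For the smuggler: with q = P(Land), equating A's and C's payoffs gives −3q + 7 = 3q + 4 ⇒ q = 1/2.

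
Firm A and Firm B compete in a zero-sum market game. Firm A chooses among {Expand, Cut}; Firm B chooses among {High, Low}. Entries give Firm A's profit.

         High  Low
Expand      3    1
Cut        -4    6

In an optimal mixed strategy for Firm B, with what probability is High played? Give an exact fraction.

Row minima: Expand → 1, Cut → -4; maximin = 1.
Column maxima: High → 3, Low → 6; minimax = 3.
1 ≠ 3, so there is no saddle point; optimal play is mixed.
Let Firm A play Expand with probability p. Expected payoff against High: 3p + (-4)(1−p) = 7p − 4; against Low: 1p + 6(1−p) = −5p + 6.
Setting these equal: 7p − 4 = −5p + 6 ⇒ 12p = 10 ⇒ p = 5/6, and the value is (7)·(5/6) − 4 = 11/6.
For Firm B: with q = P(High), equating Expand's and Cut's payoffs gives 2q + 1 = −10q + 6 ⇒ q = 5/12.

5/12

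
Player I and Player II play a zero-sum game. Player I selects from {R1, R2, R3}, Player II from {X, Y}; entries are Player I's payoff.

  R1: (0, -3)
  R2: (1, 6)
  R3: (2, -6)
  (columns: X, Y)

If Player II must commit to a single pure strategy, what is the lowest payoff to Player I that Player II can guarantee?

Column maxima: X → 2, Y → 6.
The smallest of these is 2.

2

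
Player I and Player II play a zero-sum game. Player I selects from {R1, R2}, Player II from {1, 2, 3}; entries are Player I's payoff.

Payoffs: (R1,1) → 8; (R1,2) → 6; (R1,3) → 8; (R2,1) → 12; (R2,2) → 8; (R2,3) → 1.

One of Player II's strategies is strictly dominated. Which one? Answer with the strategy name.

2 holds Player I's payoff strictly below 1 in every row: 6 < 8, 8 < 12.
So 1 is strictly dominated for Player II.

1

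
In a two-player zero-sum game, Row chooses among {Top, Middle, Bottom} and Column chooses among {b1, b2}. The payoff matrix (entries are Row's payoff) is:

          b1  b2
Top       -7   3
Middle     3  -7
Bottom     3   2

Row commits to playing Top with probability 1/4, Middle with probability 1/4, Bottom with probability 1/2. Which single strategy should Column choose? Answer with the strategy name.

If Column plays b1, Row's expected payoff is (1/4)·(-7) + (1/4)·3 + (1/2)·3 = 1/2.
If Column plays b2, Row's expected payoff is (1/4)·3 + (1/4)·(-7) + (1/2)·2 = 0.
Column minimizes Row's payoff; the smallest is 0, so the best response is b2.

b2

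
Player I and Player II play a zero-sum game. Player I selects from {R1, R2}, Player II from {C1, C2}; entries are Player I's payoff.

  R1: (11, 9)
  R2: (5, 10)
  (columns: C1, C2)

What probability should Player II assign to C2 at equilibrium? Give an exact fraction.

Row minima: R1 → 9, R2 → 5; maximin = 9.
Column maxima: C1 → 11, C2 → 10; minimax = 10.
9 ≠ 10, so there is no saddle point; optimal play is mixed.
Let Player I play R1 with probability p. Expected payoff against C1: 11p + 5(1−p) = 6p + 5; against C2: 9p + 10(1−p) = −p + 10.
Setting these equal: 6p + 5 = −p + 10 ⇒ 7p = 5 ⇒ p = 5/7, and the value is (6)·(5/7) + 5 = 65/7.
For Player II: with q = P(C1), equating R1's and R2's payoffs gives 2q + 9 = −5q + 10 ⇒ q = 1/7.

6/7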